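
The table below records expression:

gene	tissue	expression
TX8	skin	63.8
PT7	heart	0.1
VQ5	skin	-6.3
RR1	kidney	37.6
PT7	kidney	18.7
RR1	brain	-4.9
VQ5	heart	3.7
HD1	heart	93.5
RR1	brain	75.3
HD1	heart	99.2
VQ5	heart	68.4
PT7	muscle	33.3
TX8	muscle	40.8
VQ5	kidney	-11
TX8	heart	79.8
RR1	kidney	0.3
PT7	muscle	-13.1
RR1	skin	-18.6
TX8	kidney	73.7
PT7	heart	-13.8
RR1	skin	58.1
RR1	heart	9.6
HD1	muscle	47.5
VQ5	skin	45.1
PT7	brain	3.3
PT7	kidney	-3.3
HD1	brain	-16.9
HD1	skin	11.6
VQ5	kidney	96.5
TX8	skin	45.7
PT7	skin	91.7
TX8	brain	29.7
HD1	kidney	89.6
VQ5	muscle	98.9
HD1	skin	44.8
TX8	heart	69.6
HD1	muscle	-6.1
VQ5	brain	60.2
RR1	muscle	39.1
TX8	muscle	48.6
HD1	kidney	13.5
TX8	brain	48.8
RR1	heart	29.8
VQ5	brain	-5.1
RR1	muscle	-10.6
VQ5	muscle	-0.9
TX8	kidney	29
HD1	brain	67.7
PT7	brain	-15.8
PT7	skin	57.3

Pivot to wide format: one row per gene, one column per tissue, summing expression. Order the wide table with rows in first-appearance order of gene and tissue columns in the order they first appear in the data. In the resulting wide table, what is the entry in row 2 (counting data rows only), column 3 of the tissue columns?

15.4

With rows in first-appearance order of gene, row 2 is gene=PT7. tissue columns in first-appearance order: skin, heart, kidney, brain, muscle; column 3 is kidney.
Long rows with gene=PT7, tissue=kidney: 18.7 + -3.3 = 15.4.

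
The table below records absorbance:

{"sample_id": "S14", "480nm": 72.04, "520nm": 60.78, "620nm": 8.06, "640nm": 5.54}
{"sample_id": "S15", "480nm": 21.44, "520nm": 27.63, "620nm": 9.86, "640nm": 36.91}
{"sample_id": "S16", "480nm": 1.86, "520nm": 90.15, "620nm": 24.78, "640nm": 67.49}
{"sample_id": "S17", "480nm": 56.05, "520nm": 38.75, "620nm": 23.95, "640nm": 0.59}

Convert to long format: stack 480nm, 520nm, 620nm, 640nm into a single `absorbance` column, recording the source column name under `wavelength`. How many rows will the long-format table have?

16

4 sample_id values × 4 melted columns = 16 rows.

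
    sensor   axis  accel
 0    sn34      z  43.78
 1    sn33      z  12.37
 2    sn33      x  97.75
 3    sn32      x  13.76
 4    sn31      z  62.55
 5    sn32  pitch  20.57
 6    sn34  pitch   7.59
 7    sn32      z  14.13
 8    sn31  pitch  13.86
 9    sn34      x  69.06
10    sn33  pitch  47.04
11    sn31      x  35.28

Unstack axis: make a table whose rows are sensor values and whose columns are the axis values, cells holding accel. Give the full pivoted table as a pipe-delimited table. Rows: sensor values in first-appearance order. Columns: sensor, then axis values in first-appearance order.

Columns: sensor plus the 3 distinct axis values (z, x, pitch).
For example, row sn34 column z takes accel=43.78 from the long row (sn34, z).

| sensor | z | x | pitch |
| sn34 | 43.78 | 69.06 | 7.59 |
| sn33 | 12.37 | 97.75 | 47.04 |
| sn32 | 14.13 | 13.76 | 20.57 |
| sn31 | 62.55 | 35.28 | 13.86 |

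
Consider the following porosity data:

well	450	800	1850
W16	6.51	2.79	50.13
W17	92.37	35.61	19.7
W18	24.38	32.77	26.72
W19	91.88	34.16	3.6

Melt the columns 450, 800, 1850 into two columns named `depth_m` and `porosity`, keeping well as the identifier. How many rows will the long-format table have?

12

4 well values × 3 melted columns = 12 rows.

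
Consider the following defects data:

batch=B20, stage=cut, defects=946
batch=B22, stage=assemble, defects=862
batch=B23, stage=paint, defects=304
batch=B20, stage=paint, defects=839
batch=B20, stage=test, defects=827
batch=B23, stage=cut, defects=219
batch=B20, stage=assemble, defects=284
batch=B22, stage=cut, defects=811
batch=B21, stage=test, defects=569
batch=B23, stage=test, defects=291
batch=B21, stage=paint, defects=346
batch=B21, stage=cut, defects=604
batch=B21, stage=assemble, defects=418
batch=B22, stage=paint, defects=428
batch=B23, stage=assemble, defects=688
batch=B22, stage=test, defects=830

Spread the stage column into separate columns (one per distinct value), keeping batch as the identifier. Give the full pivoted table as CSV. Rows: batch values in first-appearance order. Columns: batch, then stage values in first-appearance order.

Columns: batch plus the 4 distinct stage values (cut, assemble, paint, test).
For example, row B20 column cut takes defects=946 from the long row (B20, cut).

batch,cut,assemble,paint,test
B20,946,284,839,827
B22,811,862,428,830
B23,219,688,304,291
B21,604,418,346,569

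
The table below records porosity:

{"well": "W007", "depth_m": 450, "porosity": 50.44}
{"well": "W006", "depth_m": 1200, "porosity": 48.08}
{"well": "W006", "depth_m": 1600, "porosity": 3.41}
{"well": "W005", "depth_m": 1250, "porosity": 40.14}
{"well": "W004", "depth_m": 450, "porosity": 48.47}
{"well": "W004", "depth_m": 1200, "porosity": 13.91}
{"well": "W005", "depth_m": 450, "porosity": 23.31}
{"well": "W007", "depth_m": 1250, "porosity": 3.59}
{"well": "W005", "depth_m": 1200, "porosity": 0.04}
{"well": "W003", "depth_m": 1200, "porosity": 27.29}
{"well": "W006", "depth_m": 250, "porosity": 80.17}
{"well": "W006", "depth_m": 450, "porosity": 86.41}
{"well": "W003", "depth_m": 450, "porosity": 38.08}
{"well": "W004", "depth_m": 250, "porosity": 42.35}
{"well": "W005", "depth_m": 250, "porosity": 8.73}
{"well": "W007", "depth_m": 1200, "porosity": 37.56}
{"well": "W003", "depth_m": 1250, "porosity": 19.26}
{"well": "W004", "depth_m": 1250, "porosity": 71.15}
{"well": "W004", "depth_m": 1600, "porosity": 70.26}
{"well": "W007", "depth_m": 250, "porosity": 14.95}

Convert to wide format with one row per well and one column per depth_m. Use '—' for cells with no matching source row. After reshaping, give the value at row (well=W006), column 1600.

3.41

The long row with well=W006, depth_m=1600 has porosity=3.41.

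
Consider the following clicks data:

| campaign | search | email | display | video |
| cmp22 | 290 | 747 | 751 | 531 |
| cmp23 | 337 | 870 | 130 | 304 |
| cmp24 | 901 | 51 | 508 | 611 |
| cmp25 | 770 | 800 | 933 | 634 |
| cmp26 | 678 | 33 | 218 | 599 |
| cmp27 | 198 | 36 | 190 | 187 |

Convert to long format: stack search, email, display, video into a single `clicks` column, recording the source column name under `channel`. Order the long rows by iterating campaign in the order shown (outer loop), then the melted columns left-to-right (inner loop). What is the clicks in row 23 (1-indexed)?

24 rows total (6 × 4). Row 23: index ⌊(23-1)/4⌋ = 5 into campaign → cmp27; (23-1) mod 4 = 2 into the melted columns → display.
So row 23 is (cmp27, display, 190); clicks = 190.

190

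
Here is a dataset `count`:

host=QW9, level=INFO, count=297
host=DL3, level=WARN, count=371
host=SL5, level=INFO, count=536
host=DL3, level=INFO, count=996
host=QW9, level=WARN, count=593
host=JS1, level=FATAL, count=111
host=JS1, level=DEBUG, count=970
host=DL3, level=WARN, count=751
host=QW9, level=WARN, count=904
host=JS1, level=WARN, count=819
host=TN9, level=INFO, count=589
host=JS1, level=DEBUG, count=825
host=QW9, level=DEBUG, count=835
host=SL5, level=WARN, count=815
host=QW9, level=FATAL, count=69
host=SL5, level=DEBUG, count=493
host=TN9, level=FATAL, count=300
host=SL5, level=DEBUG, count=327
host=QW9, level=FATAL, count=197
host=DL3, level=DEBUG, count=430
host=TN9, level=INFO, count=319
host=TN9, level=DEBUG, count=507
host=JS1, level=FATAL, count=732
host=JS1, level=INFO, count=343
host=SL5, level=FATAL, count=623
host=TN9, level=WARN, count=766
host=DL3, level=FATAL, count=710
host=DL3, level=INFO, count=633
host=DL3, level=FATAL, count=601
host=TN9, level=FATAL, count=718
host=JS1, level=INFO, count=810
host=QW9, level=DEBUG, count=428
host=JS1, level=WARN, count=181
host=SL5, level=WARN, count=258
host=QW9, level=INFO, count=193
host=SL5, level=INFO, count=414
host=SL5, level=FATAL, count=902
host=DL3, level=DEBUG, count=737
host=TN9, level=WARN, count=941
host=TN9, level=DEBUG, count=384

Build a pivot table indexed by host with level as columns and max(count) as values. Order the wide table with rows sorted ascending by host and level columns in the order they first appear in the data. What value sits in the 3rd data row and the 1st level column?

297

With rows sorted ascending by host, row 3 is host=QW9. level columns in first-appearance order: INFO, WARN, FATAL, DEBUG; column 1 is INFO.
Long rows with host=QW9, level=INFO: max(297, 193) = 297.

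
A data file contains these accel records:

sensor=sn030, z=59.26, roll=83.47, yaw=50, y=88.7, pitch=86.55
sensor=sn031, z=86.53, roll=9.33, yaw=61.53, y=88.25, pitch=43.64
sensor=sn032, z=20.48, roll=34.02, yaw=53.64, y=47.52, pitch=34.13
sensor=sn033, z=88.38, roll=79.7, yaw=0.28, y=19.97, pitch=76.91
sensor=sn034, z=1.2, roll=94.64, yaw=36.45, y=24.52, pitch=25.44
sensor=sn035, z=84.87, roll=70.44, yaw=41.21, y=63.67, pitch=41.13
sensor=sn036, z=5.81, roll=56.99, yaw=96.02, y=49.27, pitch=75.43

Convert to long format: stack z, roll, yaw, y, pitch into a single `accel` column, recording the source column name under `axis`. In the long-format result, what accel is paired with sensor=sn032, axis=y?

47.52

Unpivoting turns each (sensor, wide-column) pair into one long row.
The wide cell at row sn032, column y holds 47.52, so the long row (sn032, y) has accel=47.52.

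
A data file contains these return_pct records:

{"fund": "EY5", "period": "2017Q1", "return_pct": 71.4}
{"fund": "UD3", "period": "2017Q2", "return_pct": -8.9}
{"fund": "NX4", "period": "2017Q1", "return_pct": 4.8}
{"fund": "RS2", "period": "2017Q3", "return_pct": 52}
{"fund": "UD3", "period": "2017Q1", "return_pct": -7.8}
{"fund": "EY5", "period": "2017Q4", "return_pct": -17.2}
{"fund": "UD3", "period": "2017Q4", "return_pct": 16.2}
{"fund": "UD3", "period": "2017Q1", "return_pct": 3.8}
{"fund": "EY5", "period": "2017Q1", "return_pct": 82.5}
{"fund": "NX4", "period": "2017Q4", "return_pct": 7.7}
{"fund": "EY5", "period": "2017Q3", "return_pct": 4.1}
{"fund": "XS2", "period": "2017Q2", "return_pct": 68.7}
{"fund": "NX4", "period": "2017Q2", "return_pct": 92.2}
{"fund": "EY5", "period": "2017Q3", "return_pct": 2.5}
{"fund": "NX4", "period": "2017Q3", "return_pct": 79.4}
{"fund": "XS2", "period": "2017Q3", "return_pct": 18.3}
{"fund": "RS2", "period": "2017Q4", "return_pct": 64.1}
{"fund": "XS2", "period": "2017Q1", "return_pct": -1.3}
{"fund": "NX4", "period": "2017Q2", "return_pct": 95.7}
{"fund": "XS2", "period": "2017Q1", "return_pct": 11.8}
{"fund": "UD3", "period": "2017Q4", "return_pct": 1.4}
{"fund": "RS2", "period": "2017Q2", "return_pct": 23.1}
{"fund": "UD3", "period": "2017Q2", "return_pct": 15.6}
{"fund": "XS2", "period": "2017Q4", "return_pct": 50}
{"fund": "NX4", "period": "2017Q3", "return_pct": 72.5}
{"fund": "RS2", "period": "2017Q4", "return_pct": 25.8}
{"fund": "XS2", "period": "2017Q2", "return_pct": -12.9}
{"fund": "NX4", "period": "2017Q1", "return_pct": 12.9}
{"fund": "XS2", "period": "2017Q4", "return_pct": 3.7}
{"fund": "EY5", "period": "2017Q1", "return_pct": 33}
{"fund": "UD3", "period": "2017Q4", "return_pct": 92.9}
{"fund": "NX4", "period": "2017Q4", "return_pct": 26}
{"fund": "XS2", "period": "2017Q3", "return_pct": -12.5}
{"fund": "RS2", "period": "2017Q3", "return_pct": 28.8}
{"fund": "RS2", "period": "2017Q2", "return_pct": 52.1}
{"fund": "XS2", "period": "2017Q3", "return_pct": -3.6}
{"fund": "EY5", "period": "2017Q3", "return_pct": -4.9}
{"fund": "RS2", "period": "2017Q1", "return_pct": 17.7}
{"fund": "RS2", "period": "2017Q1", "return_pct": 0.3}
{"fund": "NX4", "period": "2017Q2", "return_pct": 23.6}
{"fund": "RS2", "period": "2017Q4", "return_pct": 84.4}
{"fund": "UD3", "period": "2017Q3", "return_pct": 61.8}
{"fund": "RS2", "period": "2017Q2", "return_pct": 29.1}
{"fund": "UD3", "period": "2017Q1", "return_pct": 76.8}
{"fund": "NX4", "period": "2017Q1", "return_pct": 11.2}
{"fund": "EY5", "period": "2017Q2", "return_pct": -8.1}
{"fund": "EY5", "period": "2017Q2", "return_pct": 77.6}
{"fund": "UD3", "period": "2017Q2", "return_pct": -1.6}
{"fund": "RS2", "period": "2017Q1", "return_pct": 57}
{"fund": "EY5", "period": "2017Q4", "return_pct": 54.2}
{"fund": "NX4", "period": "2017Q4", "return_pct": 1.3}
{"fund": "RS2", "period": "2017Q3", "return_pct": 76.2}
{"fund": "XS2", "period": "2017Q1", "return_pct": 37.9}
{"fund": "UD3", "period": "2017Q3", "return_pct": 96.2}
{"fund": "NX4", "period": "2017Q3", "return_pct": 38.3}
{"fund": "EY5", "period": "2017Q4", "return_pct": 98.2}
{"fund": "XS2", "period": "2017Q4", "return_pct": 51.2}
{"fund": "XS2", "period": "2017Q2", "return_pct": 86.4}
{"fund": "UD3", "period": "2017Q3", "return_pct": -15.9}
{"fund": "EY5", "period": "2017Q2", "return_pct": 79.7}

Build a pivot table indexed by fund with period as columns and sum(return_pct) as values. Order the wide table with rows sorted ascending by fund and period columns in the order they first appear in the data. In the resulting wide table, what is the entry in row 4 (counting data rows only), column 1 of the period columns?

72.8

With rows sorted ascending by fund, row 4 is fund=UD3. period columns in first-appearance order: 2017Q1, 2017Q2, 2017Q3, 2017Q4; column 1 is 2017Q1.
Long rows with fund=UD3, period=2017Q1: -7.8 + 3.8 + 76.8 = 72.8.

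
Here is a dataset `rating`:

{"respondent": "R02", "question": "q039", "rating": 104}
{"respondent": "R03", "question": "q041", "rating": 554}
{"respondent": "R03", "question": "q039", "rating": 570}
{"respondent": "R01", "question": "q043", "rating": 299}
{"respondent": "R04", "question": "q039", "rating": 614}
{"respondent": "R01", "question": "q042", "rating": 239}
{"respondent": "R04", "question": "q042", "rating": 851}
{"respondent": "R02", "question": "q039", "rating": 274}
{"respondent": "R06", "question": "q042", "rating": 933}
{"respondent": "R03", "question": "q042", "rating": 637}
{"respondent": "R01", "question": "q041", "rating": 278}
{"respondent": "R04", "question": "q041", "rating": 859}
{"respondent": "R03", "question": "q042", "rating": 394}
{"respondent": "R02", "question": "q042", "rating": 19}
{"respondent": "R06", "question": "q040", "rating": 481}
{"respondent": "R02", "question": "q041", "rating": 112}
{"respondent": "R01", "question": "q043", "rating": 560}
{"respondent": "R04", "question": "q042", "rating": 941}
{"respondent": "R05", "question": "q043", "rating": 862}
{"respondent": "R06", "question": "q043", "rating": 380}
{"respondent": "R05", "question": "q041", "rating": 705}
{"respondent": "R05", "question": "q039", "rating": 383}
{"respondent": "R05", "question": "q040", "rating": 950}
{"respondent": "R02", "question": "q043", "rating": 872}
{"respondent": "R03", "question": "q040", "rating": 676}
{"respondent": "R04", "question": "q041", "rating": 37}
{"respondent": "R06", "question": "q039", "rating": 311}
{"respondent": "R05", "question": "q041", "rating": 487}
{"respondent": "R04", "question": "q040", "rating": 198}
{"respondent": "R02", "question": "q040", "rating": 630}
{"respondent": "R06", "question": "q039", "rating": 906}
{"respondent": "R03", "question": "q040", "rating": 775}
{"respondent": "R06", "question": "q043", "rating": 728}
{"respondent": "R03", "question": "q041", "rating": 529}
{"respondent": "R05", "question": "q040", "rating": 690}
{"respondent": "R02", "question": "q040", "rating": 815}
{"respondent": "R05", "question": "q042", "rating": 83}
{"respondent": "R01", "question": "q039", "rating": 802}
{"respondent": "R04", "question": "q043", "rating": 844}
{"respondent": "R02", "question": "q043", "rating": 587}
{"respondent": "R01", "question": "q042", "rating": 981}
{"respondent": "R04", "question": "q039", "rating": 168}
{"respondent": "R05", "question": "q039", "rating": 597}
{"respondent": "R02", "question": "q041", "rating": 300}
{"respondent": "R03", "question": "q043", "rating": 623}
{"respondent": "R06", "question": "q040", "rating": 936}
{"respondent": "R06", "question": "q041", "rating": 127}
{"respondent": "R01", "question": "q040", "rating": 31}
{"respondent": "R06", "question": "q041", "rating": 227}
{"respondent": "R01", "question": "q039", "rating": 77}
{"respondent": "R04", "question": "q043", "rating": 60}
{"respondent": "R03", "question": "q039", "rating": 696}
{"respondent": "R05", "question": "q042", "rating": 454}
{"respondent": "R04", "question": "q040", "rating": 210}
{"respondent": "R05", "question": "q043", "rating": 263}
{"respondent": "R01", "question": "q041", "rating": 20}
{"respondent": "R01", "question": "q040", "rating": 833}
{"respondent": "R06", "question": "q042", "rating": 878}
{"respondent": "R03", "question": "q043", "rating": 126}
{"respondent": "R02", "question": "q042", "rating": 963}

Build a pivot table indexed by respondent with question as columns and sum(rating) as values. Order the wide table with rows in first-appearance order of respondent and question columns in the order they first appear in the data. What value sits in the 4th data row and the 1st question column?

782

With rows in first-appearance order of respondent, row 4 is respondent=R04. question columns in first-appearance order: q039, q041, q043, q042, q040; column 1 is q039.
Long rows with respondent=R04, question=q039: 614 + 168 = 782.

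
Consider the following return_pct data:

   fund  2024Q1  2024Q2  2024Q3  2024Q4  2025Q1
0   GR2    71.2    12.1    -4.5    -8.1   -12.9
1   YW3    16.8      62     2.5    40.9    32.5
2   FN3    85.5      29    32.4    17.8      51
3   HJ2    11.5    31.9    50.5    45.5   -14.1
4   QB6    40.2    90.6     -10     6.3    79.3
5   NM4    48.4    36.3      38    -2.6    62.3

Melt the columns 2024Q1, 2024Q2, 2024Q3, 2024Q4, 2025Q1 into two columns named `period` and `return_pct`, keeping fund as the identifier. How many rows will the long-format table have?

6 fund values × 5 melted columns = 30 rows.

30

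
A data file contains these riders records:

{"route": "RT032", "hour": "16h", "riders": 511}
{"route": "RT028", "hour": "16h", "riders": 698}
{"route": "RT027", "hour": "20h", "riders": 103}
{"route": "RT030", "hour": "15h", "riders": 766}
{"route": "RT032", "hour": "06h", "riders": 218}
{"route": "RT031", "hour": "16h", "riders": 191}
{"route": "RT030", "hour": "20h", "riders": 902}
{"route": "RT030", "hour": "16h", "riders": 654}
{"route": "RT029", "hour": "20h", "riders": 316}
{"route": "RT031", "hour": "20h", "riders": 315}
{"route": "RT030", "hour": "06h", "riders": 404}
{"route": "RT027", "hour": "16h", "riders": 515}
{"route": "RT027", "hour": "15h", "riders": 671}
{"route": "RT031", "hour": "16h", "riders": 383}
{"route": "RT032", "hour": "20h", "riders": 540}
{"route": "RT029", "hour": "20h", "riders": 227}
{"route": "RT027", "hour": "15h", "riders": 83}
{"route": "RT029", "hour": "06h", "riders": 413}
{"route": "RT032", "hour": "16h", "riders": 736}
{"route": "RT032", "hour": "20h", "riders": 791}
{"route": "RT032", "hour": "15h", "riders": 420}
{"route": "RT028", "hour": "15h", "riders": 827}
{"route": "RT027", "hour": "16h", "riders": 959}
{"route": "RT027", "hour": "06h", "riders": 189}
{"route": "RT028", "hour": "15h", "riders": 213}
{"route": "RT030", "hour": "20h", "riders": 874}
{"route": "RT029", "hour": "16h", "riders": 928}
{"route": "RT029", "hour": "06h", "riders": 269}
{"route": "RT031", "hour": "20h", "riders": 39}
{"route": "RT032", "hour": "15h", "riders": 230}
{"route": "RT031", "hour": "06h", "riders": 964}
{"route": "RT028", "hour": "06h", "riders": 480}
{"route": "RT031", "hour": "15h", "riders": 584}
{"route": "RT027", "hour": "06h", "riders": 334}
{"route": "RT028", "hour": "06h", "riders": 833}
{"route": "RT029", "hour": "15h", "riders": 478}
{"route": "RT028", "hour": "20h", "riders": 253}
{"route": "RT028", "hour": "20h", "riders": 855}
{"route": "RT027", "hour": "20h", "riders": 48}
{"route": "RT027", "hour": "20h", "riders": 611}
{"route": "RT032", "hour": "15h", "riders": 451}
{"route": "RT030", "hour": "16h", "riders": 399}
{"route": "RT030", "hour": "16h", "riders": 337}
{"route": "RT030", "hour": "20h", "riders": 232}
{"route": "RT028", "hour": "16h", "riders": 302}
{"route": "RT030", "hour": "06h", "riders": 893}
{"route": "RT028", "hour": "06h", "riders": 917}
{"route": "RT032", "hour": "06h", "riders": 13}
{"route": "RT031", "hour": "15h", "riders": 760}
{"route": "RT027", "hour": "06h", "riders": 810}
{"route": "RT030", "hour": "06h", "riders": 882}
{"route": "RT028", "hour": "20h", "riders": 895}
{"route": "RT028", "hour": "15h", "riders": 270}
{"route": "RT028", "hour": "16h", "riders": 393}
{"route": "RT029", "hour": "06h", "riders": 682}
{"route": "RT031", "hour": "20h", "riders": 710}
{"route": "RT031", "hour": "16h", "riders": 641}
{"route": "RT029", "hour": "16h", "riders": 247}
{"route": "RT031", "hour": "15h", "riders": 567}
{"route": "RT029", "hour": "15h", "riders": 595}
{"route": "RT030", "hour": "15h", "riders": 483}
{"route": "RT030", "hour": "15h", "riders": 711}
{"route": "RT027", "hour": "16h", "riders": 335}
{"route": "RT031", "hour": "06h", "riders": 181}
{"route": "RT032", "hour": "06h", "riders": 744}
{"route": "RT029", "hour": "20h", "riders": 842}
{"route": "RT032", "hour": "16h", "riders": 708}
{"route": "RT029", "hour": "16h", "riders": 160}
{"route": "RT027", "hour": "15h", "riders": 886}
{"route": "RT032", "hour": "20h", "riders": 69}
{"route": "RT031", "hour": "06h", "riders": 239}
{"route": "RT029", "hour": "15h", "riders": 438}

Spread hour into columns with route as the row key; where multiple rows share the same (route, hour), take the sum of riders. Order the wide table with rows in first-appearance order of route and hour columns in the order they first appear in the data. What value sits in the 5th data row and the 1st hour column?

With rows in first-appearance order of route, row 5 is route=RT031. hour columns in first-appearance order: 16h, 20h, 15h, 06h; column 1 is 16h.
Long rows with route=RT031, hour=16h: 191 + 383 + 641 = 1215.

1215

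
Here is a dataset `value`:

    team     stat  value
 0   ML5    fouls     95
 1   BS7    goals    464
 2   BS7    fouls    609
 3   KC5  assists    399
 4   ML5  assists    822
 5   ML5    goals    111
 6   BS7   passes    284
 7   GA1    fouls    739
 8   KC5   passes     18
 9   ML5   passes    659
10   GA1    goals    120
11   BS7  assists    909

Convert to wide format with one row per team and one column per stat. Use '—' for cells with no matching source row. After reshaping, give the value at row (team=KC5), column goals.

—

No long-format row has team=KC5 and stat=goals, so the cell is —.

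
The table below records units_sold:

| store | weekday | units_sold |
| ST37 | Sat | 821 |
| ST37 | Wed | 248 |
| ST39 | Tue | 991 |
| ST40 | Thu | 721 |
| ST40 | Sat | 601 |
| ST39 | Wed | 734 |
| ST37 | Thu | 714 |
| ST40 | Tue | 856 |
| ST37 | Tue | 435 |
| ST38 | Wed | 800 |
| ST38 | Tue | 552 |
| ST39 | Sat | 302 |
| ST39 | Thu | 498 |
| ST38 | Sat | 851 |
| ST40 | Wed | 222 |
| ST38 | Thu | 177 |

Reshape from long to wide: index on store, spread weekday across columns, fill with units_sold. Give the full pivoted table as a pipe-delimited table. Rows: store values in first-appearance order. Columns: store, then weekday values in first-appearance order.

Columns: store plus the 4 distinct weekday values (Sat, Wed, Tue, Thu).
For example, row ST37 column Sat takes units_sold=821 from the long row (ST37, Sat).

| store | Sat | Wed | Tue | Thu |
| ST37 | 821 | 248 | 435 | 714 |
| ST39 | 302 | 734 | 991 | 498 |
| ST40 | 601 | 222 | 856 | 721 |
| ST38 | 851 | 800 | 552 | 177 |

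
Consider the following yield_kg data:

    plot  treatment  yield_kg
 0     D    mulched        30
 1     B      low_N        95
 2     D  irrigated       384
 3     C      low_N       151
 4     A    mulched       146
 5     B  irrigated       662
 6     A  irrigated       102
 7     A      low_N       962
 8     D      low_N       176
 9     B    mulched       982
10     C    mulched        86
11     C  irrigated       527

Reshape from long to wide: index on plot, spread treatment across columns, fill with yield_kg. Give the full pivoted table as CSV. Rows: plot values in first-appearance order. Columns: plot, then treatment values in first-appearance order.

Columns: plot plus the 3 distinct treatment values (mulched, low_N, irrigated).
For example, row D column mulched takes yield_kg=30 from the long row (D, mulched).

plot,mulched,low_N,irrigated
D,30,176,384
B,982,95,662
C,86,151,527
A,146,962,102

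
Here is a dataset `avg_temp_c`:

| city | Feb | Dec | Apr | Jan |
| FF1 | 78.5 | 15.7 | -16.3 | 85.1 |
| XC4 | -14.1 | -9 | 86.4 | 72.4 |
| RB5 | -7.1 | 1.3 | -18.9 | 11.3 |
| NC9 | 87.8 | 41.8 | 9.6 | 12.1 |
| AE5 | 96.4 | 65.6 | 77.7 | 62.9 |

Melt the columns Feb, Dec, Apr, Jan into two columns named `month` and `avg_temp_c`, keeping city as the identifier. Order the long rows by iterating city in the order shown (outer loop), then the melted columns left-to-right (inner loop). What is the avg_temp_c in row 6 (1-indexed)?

-9

20 rows total (5 × 4). Row 6: index ⌊(6-1)/4⌋ = 1 into city → XC4; (6-1) mod 4 = 1 into the melted columns → Dec.
So row 6 is (XC4, Dec, -9); avg_temp_c = -9.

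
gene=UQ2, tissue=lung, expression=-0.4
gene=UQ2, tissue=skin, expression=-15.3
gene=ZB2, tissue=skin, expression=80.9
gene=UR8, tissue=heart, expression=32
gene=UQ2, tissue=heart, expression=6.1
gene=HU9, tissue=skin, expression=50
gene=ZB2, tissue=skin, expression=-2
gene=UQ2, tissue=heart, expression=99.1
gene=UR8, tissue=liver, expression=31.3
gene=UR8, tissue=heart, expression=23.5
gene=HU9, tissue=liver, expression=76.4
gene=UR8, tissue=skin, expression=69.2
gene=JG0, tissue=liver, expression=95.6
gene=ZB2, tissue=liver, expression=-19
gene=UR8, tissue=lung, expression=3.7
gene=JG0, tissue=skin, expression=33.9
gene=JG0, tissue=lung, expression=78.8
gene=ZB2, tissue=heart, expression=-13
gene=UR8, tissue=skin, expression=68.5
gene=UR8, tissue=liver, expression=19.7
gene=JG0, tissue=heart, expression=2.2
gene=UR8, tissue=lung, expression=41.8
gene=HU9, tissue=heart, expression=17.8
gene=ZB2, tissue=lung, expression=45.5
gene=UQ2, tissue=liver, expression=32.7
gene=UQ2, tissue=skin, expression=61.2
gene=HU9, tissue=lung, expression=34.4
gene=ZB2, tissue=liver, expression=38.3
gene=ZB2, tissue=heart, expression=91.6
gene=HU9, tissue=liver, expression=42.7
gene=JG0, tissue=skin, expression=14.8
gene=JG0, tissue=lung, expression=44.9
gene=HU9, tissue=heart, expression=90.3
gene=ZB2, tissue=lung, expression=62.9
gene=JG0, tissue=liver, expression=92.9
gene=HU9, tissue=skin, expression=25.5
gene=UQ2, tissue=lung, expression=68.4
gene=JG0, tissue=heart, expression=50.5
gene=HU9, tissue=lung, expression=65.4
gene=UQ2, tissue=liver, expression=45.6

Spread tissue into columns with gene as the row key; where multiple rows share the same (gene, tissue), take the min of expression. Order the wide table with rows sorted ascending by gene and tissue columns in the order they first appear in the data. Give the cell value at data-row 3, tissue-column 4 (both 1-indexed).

With rows sorted ascending by gene, row 3 is gene=UQ2. tissue columns in first-appearance order: lung, skin, heart, liver; column 4 is liver.
Long rows with gene=UQ2, tissue=liver: min(32.7, 45.6) = 32.7.

32.7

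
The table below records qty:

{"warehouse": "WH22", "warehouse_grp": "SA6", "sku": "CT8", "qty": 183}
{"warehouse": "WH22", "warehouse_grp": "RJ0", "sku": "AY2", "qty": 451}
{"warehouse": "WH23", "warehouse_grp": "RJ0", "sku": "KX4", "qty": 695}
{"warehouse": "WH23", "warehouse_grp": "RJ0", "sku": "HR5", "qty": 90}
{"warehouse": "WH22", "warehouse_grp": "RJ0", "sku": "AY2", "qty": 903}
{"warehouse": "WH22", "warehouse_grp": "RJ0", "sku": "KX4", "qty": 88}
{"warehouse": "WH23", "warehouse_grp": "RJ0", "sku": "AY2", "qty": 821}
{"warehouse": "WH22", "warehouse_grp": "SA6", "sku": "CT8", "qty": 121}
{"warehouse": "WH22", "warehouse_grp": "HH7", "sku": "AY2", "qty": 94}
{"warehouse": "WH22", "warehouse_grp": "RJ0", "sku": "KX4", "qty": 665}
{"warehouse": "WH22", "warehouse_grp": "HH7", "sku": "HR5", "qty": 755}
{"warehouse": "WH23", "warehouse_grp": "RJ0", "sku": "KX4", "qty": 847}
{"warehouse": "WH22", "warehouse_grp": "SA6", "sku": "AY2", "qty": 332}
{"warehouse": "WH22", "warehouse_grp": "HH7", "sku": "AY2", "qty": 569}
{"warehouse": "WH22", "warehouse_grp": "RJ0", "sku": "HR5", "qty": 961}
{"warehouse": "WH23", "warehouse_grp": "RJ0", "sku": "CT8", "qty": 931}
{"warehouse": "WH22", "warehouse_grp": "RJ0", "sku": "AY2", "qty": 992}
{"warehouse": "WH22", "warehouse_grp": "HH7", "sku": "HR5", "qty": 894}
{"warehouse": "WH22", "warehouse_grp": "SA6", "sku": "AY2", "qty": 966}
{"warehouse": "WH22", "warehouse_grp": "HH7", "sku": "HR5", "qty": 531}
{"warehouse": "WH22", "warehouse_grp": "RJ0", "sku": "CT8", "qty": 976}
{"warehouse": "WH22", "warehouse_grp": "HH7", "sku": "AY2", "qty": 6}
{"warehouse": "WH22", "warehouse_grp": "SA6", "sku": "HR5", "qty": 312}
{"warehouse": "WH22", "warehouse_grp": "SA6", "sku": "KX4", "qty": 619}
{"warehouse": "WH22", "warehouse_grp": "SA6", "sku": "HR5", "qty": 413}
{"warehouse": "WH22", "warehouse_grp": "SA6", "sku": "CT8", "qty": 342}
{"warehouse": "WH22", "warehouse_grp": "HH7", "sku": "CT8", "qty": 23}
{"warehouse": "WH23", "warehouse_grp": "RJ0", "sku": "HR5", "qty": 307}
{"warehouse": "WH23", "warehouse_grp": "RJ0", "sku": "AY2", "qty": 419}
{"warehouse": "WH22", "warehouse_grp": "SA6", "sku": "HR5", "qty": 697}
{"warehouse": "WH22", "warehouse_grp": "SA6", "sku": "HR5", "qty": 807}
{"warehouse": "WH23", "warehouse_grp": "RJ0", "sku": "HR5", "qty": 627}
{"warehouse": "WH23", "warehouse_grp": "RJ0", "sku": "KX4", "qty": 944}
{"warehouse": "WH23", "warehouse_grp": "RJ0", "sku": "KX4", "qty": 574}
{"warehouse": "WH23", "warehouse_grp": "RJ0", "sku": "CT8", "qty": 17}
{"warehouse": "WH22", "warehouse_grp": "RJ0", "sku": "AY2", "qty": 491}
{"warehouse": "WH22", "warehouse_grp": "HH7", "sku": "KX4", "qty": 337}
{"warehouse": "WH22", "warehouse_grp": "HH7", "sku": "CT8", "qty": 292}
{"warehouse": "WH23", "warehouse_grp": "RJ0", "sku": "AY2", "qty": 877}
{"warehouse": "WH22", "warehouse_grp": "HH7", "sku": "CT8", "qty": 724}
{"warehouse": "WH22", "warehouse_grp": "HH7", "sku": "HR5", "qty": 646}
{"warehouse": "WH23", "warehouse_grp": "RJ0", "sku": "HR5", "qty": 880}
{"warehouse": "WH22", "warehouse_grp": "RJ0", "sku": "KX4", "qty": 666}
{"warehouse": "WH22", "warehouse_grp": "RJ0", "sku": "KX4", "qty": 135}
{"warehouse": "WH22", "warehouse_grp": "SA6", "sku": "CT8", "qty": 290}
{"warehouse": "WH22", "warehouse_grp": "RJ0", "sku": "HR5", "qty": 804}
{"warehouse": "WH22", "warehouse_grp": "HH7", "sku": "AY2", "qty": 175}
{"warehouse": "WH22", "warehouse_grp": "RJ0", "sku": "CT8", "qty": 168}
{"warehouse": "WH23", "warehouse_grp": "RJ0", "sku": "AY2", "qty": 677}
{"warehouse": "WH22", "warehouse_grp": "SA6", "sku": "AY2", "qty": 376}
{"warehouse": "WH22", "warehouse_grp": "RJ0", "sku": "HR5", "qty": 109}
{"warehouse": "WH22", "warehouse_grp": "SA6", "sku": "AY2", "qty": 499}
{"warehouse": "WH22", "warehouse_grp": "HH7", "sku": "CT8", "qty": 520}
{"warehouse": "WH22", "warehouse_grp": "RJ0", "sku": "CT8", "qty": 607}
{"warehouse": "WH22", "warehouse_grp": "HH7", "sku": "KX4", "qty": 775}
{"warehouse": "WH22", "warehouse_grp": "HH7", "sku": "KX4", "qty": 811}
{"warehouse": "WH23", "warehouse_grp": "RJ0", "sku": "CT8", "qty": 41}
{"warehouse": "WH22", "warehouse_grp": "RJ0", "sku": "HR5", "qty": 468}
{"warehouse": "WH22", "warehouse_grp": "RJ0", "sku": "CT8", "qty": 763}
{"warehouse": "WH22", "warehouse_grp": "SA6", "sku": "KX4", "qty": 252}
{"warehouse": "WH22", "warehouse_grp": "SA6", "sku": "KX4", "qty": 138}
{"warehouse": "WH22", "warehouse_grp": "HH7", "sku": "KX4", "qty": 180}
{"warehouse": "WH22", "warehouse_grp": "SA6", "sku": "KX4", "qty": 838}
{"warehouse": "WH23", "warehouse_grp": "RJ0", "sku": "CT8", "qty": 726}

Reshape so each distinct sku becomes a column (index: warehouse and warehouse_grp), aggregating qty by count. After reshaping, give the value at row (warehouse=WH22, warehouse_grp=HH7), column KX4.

4

Rows with warehouse=WH22, warehouse_grp=HH7 and sku=KX4: qty values are 337, 775, 811, 180.
4 rows match — count = 4.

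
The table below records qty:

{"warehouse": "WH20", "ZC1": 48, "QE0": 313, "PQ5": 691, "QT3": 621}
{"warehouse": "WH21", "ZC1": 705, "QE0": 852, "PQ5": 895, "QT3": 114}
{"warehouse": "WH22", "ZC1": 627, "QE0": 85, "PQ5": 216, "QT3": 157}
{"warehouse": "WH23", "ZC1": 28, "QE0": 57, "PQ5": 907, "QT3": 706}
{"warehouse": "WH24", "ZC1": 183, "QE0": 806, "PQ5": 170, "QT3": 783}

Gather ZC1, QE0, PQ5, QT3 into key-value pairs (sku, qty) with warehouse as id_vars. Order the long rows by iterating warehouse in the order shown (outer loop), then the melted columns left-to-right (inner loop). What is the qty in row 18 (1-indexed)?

806

20 rows total (5 × 4). Row 18: index ⌊(18-1)/4⌋ = 4 into warehouse → WH24; (18-1) mod 4 = 1 into the melted columns → QE0.
So row 18 is (WH24, QE0, 806); qty = 806.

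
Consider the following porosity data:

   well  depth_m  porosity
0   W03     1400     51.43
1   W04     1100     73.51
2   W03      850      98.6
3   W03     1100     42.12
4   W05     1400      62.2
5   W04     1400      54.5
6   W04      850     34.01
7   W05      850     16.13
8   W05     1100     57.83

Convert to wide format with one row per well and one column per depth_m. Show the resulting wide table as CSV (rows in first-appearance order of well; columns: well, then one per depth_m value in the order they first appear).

well,1400,1100,850
W03,51.43,42.12,98.6
W04,54.5,73.51,34.01
W05,62.2,57.83,16.13

Columns: well plus the 3 distinct depth_m values (1400, 1100, 850).
For example, row W03 column 1400 takes porosity=51.43 from the long row (W03, 1400).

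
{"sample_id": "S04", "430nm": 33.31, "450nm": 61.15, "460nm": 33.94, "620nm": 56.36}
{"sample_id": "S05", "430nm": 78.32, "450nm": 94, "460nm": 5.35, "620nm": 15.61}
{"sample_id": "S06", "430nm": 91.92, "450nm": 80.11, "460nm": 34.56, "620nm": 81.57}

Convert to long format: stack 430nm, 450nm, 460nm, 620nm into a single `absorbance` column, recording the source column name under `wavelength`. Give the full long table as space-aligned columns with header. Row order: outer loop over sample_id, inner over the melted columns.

Each (sample_id, column) pair becomes one row: 3 × 4 = 12 rows.
For example, (S04, 430nm) → absorbance=33.31.

sample_id  wavelength  absorbance
S04        430nm       33.31     
S04        450nm       61.15     
S04        460nm       33.94     
S04        620nm       56.36     
S05        430nm       78.32     
S05        450nm       94        
S05        460nm       5.35      
S05        620nm       15.61     
S06        430nm       91.92     
S06        450nm       80.11     
S06        460nm       34.56     
S06        620nm       81.57     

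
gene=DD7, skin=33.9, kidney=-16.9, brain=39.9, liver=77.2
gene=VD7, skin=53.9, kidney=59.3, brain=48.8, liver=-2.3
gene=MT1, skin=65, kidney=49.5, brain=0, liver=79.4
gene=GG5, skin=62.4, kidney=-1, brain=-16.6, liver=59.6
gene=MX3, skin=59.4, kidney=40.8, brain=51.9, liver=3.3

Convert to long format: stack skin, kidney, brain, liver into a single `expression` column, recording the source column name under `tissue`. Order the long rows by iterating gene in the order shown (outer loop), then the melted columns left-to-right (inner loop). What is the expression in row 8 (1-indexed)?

-2.3

20 rows total (5 × 4). Row 8: index ⌊(8-1)/4⌋ = 1 into gene → VD7; (8-1) mod 4 = 3 into the melted columns → liver.
So row 8 is (VD7, liver, -2.3); expression = -2.3.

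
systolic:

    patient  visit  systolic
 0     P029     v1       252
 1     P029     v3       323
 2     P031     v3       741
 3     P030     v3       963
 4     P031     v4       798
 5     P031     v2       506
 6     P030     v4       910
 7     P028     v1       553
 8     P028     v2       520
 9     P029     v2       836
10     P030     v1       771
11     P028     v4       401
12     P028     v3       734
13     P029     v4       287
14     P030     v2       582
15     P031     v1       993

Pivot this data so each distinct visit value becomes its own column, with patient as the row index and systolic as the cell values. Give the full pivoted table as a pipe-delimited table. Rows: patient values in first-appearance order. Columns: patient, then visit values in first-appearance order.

Columns: patient plus the 4 distinct visit values (v1, v3, v4, v2).
For example, row P029 column v1 takes systolic=252 from the long row (P029, v1).

| patient | v1 | v3 | v4 | v2 |
| P029 | 252 | 323 | 287 | 836 |
| P031 | 993 | 741 | 798 | 506 |
| P030 | 771 | 963 | 910 | 582 |
| P028 | 553 | 734 | 401 | 520 |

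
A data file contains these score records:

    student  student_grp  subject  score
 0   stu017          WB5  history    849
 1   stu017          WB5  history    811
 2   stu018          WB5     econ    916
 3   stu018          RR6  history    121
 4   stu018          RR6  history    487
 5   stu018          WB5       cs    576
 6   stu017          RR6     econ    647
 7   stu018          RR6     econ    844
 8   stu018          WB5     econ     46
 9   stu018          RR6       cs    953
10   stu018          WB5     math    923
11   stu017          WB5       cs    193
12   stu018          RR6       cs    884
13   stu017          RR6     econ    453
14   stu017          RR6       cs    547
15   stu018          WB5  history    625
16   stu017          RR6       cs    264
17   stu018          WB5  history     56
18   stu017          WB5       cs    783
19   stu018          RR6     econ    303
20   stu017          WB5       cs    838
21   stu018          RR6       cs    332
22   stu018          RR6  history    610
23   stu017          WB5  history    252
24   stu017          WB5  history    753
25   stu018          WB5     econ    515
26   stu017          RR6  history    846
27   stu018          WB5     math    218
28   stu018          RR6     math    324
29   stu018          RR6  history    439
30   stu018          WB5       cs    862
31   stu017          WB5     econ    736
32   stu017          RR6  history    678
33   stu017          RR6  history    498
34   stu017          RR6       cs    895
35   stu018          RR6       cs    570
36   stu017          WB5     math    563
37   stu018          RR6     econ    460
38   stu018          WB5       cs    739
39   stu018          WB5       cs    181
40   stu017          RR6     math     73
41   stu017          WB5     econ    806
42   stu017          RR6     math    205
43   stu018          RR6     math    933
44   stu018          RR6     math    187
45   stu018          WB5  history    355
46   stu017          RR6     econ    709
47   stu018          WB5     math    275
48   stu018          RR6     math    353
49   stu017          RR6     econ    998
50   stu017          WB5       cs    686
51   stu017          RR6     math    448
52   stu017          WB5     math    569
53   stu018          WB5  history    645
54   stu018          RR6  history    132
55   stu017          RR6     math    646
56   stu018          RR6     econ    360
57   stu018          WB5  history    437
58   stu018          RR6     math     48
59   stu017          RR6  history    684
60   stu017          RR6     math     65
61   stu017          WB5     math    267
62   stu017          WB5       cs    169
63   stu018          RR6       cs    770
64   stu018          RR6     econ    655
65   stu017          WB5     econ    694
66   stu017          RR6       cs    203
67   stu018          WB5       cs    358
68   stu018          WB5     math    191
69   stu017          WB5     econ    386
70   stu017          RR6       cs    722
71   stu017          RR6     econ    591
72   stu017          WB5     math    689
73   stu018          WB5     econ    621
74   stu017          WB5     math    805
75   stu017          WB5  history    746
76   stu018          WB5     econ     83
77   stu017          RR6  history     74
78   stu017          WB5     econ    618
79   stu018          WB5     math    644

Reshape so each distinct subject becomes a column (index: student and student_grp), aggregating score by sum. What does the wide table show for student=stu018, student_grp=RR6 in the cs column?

3509

Rows with student=stu018, student_grp=RR6 and subject=cs: score values are 953, 884, 332, 570, 770.
953 + 884 + 332 + 570 + 770 = 3509.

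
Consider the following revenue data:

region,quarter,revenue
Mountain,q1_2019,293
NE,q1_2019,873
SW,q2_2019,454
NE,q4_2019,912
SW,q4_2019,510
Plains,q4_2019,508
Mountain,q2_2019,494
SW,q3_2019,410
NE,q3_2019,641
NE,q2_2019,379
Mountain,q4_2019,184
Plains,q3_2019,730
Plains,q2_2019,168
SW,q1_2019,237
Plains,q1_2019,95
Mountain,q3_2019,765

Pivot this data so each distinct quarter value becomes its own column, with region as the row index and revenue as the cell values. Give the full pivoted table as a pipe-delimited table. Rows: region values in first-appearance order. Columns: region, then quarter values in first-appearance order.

| region | q1_2019 | q2_2019 | q4_2019 | q3_2019 |
| Mountain | 293 | 494 | 184 | 765 |
| NE | 873 | 379 | 912 | 641 |
| SW | 237 | 454 | 510 | 410 |
| Plains | 95 | 168 | 508 | 730 |

Columns: region plus the 4 distinct quarter values (q1_2019, q2_2019, q4_2019, q3_2019).
For example, row Mountain column q1_2019 takes revenue=293 from the long row (Mountain, q1_2019).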